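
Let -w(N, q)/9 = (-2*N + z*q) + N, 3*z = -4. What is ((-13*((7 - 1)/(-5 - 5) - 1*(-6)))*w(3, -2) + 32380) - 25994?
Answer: 30877/5 ≈ 6175.4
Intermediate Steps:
z = -4/3 (z = (⅓)*(-4) = -4/3 ≈ -1.3333)
w(N, q) = 9*N + 12*q (w(N, q) = -9*((-2*N - 4*q/3) + N) = -9*(-N - 4*q/3) = 9*N + 12*q)
((-13*((7 - 1)/(-5 - 5) - 1*(-6)))*w(3, -2) + 32380) - 25994 = ((-13*((7 - 1)/(-5 - 5) - 1*(-6)))*(9*3 + 12*(-2)) + 32380) - 25994 = ((-13*(6/(-10) + 6))*(27 - 24) + 32380) - 25994 = (-13*(6*(-⅒) + 6)*3 + 32380) - 25994 = (-13*(-⅗ + 6)*3 + 32380) - 25994 = (-13*27/5*3 + 32380) - 25994 = (-351/5*3 + 32380) - 25994 = (-1053/5 + 32380) - 25994 = 160847/5 - 25994 = 30877/5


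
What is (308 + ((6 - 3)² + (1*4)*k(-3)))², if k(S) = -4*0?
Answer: 100489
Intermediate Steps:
k(S) = 0
(308 + ((6 - 3)² + (1*4)*k(-3)))² = (308 + ((6 - 3)² + (1*4)*0))² = (308 + (3² + 4*0))² = (308 + (9 + 0))² = (308 + 9)² = 317² = 100489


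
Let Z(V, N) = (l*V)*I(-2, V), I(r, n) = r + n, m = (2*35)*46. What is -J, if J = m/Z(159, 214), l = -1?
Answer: 3220/24963 ≈ 0.12899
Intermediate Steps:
m = 3220 (m = 70*46 = 3220)
I(r, n) = n + r
Z(V, N) = -V*(-2 + V) (Z(V, N) = (-V)*(V - 2) = (-V)*(-2 + V) = -V*(-2 + V))
J = -3220/24963 (J = 3220/((159*(2 - 1*159))) = 3220/((159*(2 - 159))) = 3220/((159*(-157))) = 3220/(-24963) = 3220*(-1/24963) = -3220/24963 ≈ -0.12899)
-J = -1*(-3220/24963) = 3220/24963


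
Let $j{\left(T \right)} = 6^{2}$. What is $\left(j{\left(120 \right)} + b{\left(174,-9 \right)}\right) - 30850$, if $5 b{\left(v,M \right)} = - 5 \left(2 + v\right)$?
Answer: $-30990$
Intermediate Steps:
$b{\left(v,M \right)} = -2 - v$ ($b{\left(v,M \right)} = \frac{\left(-5\right) \left(2 + v\right)}{5} = \frac{-10 - 5 v}{5} = -2 - v$)
$j{\left(T \right)} = 36$
$\left(j{\left(120 \right)} + b{\left(174,-9 \right)}\right) - 30850 = \left(36 - 176\right) - 30850 = -140 - 30850 = -30990$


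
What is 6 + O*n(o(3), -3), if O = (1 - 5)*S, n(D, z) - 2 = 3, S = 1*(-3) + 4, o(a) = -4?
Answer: -14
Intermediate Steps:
S = 1 (S = -3 + 4 = 1)
n(D, z) = 5 (n(D, z) = 2 + 3 = 5)
O = -4 (O = (1 - 5)*1 = -4*1 = -4)
6 + O*n(o(3), -3) = 6 - 4*5 = 6 - 20 = -14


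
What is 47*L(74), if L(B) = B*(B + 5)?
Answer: 274762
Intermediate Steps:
L(B) = B*(5 + B)
47*L(74) = 47*(74*(5 + 74)) = 47*(74*79) = 47*5846 = 274762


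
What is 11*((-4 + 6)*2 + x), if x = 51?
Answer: 605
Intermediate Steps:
11*((-4 + 6)*2 + x) = 11*((-4 + 6)*2 + 51) = 11*(2*2 + 51) = 11*(4 + 51) = 11*55 = 605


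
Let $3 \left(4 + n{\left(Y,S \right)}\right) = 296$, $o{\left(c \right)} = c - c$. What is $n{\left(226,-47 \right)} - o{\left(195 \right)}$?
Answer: $\frac{284}{3} \approx 94.667$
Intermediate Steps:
$o{\left(c \right)} = 0$
$n{\left(Y,S \right)} = \frac{284}{3}$ ($n{\left(Y,S \right)} = -4 + \frac{1}{3} \cdot 296 = -4 + \frac{296}{3} = \frac{284}{3}$)
$n{\left(226,-47 \right)} - o{\left(195 \right)} = \frac{284}{3} - 0 = \frac{284}{3} + 0 = \frac{284}{3}$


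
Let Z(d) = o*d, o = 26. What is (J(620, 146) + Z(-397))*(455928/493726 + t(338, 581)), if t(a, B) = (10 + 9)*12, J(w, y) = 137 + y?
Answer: -567331276392/246863 ≈ -2.2982e+6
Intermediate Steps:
t(a, B) = 228 (t(a, B) = 19*12 = 228)
Z(d) = 26*d
(J(620, 146) + Z(-397))*(455928/493726 + t(338, 581)) = ((137 + 146) + 26*(-397))*(455928/493726 + 228) = (283 - 10322)*(455928*(1/493726) + 228) = -10039*(227964/246863 + 228) = -10039*56512728/246863 = -567331276392/246863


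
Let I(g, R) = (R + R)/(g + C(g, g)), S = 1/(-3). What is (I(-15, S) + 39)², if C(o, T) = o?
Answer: 3083536/2025 ≈ 1522.7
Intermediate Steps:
S = -⅓ ≈ -0.33333
I(g, R) = R/g (I(g, R) = (R + R)/(g + g) = (2*R)/((2*g)) = (2*R)*(1/(2*g)) = R/g)
(I(-15, S) + 39)² = (-⅓/(-15) + 39)² = (-⅓*(-1/15) + 39)² = (1/45 + 39)² = (1756/45)² = 3083536/2025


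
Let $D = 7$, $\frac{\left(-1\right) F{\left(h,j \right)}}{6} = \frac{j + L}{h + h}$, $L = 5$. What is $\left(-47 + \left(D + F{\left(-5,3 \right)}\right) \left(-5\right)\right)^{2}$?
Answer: $11236$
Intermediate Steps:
$F{\left(h,j \right)} = - \frac{3 \left(5 + j\right)}{h}$ ($F{\left(h,j \right)} = - 6 \frac{j + 5}{h + h} = - 6 \frac{5 + j}{2 h} = - \frac{3 \left(5 + j\right)}{h}$)
$\left(-47 + \left(D + F{\left(-5,3 \right)}\right) \left(-5\right)\right)^{2} = \left(-47 + \left(7 + \frac{3 \left(-5 - 3\right)}{-5}\right) \left(-5\right)\right)^{2} = \left(-47 + \left(7 + 3 \left(- \frac{1}{5}\right) \left(-5 - 3\right)\right) \left(-5\right)\right)^{2} = \left(-47 + \left(7 + 3 \left(- \frac{1}{5}\right) \left(-8\right)\right) \left(-5\right)\right)^{2} = \left(-47 + \left(7 + \frac{24}{5}\right) \left(-5\right)\right)^{2} = \left(-47 + \frac{59}{5} \left(-5\right)\right)^{2} = \left(-47 - 59\right)^{2} = \left(-106\right)^{2} = 11236$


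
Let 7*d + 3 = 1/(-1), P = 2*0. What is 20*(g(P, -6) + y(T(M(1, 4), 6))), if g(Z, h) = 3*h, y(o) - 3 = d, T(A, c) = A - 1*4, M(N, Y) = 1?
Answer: -2180/7 ≈ -311.43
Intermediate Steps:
T(A, c) = -4 + A (T(A, c) = A - 4 = -4 + A)
P = 0
d = -4/7 (d = -3/7 + (1/7)/(-1) = -3/7 + (1/7)*(-1) = -3/7 - 1/7 = -4/7 ≈ -0.57143)
y(o) = 17/7 (y(o) = 3 - 4/7 = 17/7)
20*(g(P, -6) + y(T(M(1, 4), 6))) = 20*(3*(-6) + 17/7) = 20*(-18 + 17/7) = 20*(-109/7) = -2180/7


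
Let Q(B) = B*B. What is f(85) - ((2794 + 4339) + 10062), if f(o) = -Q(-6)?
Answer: -17231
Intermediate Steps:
Q(B) = B**2
f(o) = -36 (f(o) = -1*(-6)**2 = -1*36 = -36)
f(85) - ((2794 + 4339) + 10062) = -36 - ((2794 + 4339) + 10062) = -36 - (7133 + 10062) = -36 - 1*17195 = -36 - 17195 = -17231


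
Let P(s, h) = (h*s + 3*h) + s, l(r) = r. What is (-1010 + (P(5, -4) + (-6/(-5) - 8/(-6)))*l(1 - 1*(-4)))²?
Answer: 11539609/9 ≈ 1.2822e+6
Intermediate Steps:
P(s, h) = s + 3*h + h*s (P(s, h) = (3*h + h*s) + s = s + 3*h + h*s)
(-1010 + (P(5, -4) + (-6/(-5) - 8/(-6)))*l(1 - 1*(-4)))² = (-1010 + ((5 + 3*(-4) - 4*5) + (-6/(-5) - 8/(-6)))*(1 - 1*(-4)))² = (-1010 + ((5 - 12 - 20) + (-6*(-⅕) - 8*(-⅙)))*(1 + 4))² = (-1010 + (-27 + (6/5 + 4/3))*5)² = (-1010 + (-27 + 38/15)*5)² = (-1010 - 367/15*5)² = (-1010 - 367/3)² = (-3397/3)² = 11539609/9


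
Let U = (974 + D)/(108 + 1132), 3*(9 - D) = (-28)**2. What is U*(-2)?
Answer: -433/372 ≈ -1.1640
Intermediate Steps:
D = -757/3 (D = 9 - 1/3*(-28)**2 = 9 - 1/3*784 = 9 - 784/3 = -757/3 ≈ -252.33)
U = 433/744 (U = (974 - 757/3)/(108 + 1132) = (2165/3)/1240 = (2165/3)*(1/1240) = 433/744 ≈ 0.58199)
U*(-2) = (433/744)*(-2) = -433/372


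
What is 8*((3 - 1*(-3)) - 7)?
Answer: -8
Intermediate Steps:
8*((3 - 1*(-3)) - 7) = 8*((3 + 3) - 7) = 8*(6 - 7) = 8*(-1) = -8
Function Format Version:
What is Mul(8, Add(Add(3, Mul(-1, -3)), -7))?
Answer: -8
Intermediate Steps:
Mul(8, Add(Add(3, Mul(-1, -3)), -7)) = Mul(8, Add(Add(3, 3), -7)) = Mul(8, Add(6, -7)) = Mul(8, -1) = -8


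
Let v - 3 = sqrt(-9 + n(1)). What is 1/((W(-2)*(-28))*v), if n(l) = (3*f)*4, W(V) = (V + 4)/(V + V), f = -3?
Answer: 1/252 - I*sqrt(5)/252 ≈ 0.0039683 - 0.0088733*I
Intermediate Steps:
W(V) = (4 + V)/(2*V) (W(V) = (4 + V)/((2*V)) = (4 + V)*(1/(2*V)) = (4 + V)/(2*V))
n(l) = -36 (n(l) = (3*(-3))*4 = -9*4 = -36)
v = 3 + 3*I*sqrt(5) (v = 3 + sqrt(-9 - 36) = 3 + sqrt(-45) = 3 + 3*I*sqrt(5) ≈ 3.0 + 6.7082*I)
1/((W(-2)*(-28))*v) = 1/((((1/2)*(4 - 2)/(-2))*(-28))*(3 + 3*I*sqrt(5))) = 1/((((1/2)*(-1/2)*2)*(-28))*(3 + 3*I*sqrt(5))) = 1/((-1/2*(-28))*(3 + 3*I*sqrt(5))) = 1/(14*(3 + 3*I*sqrt(5))) = 1/(42 + 42*I*sqrt(5))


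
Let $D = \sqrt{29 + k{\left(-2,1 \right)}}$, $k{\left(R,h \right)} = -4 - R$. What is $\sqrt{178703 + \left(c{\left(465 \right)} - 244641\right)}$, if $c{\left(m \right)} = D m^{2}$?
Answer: $\sqrt{-65938 + 648675 \sqrt{3}} \approx 1028.4$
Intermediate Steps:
$D = 3 \sqrt{3}$ ($D = \sqrt{29 - 2} = \sqrt{27} = 3 \sqrt{3} \approx 5.1962$)
$c{\left(m \right)} = 3 \sqrt{3} m^{2}$
$\sqrt{178703 + \left(c{\left(465 \right)} - 244641\right)} = \sqrt{178703 - \left(244641 - 3 \sqrt{3} \cdot 465^{2}\right)} = \sqrt{178703 - \left(244641 - 3 \sqrt{3} \cdot 216225\right)} = \sqrt{178703 - \left(244641 - 648675 \sqrt{3}\right)} = \sqrt{-65938 + 648675 \sqrt{3}}$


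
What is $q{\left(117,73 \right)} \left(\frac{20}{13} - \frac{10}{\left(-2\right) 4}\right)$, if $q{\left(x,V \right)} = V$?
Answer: $\frac{10585}{52} \approx 203.56$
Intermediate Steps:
$q{\left(117,73 \right)} \left(\frac{20}{13} - \frac{10}{\left(-2\right) 4}\right) = 73 \left(\frac{20}{13} - \frac{10}{\left(-2\right) 4}\right) = 73 \left(20 \cdot \frac{1}{13} - \frac{10}{-8}\right) = 73 \left(\frac{20}{13} - - \frac{5}{4}\right) = 73 \left(\frac{20}{13} + \frac{5}{4}\right) = 73 \cdot \frac{145}{52} = \frac{10585}{52}$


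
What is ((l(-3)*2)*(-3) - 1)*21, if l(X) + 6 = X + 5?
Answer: 483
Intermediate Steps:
l(X) = -1 + X (l(X) = -6 + (X + 5) = -6 + (5 + X) = -1 + X)
((l(-3)*2)*(-3) - 1)*21 = (((-1 - 3)*2)*(-3) - 1)*21 = (-4*2*(-3) - 1)*21 = (-8*(-3) - 1)*21 = (24 - 1)*21 = 23*21 = 483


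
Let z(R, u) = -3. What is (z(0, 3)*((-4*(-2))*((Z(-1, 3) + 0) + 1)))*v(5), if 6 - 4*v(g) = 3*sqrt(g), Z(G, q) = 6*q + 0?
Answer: -684 + 342*sqrt(5) ≈ 80.735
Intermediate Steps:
Z(G, q) = 6*q
v(g) = 3/2 - 3*sqrt(g)/4
(z(0, 3)*((-4*(-2))*((Z(-1, 3) + 0) + 1)))*v(5) = (-3*(-4*(-2))*((6*3 + 0) + 1))*(3/2 - 3*sqrt(5)/4) = (-24*((18 + 0) + 1))*(3/2 - 3*sqrt(5)/4) = (-24*(18 + 1))*(3/2 - 3*sqrt(5)/4) = (-24*19)*(3/2 - 3*sqrt(5)/4) = (-3*152)*(3/2 - 3*sqrt(5)/4) = -456*(3/2 - 3*sqrt(5)/4) = -684 + 342*sqrt(5)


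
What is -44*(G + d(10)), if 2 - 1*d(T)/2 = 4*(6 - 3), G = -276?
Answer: 13024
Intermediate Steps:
d(T) = -20 (d(T) = 4 - 8*(6 - 3) = 4 - 8*3 = 4 - 2*12 = 4 - 24 = -20)
-44*(G + d(10)) = -44*(-276 - 20) = -44*(-296) = 13024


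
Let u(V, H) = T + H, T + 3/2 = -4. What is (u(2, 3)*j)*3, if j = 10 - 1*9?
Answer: -15/2 ≈ -7.5000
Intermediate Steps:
T = -11/2 (T = -3/2 - 4 = -11/2 ≈ -5.5000)
u(V, H) = -11/2 + H
j = 1 (j = 10 - 9 = 1)
(u(2, 3)*j)*3 = ((-11/2 + 3)*1)*3 = -5/2*1*3 = -5/2*3 = -15/2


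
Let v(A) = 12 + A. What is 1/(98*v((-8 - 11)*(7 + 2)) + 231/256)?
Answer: -256/3988761 ≈ -6.4180e-5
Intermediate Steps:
1/(98*v((-8 - 11)*(7 + 2)) + 231/256) = 1/(98*(12 + (-8 - 11)*(7 + 2)) + 231/256) = 1/(98*(12 - 19*9) + 231*(1/256)) = 1/(98*(12 - 171) + 231/256) = 1/(98*(-159) + 231/256) = 1/(-15582 + 231/256) = 1/(-3988761/256) = -256/3988761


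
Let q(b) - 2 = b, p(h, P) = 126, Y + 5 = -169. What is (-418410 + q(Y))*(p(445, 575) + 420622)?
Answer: -176117539336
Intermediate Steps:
Y = -174 (Y = -5 - 169 = -174)
q(b) = 2 + b
(-418410 + q(Y))*(p(445, 575) + 420622) = (-418410 + (2 - 174))*(126 + 420622) = (-418410 - 172)*420748 = -418582*420748 = -176117539336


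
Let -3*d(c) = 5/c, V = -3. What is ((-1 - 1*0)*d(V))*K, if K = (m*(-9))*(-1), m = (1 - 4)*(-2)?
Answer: -30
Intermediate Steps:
d(c) = -5/(3*c)
m = 6 (m = -3*(-2) = 6)
K = 54 (K = (6*(-9))*(-1) = -54*(-1) = 54)
((-1 - 1*0)*d(V))*K = ((-1 - 1*0)*(-5/3/(-3)))*54 = ((-1 + 0)*(-5/3*(-⅓)))*54 = -1*5/9*54 = -5/9*54 = -30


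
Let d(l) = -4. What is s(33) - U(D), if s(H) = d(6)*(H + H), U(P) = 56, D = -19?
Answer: -320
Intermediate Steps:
s(H) = -8*H (s(H) = -4*(H + H) = -8*H)
s(33) - U(D) = -8*33 - 1*56 = -264 - 56 = -320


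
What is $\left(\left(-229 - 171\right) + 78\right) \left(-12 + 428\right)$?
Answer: $-133952$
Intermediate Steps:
$\left(\left(-229 - 171\right) + 78\right) \left(-12 + 428\right) = \left(\left(-229 - 171\right) + 78\right) 416 = \left(-400 + 78\right) 416 = \left(-322\right) 416 = -133952$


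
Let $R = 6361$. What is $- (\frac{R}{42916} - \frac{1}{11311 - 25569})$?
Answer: $- \frac{45369027}{305948164} \approx -0.14829$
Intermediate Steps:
$- (\frac{R}{42916} - \frac{1}{11311 - 25569}) = - (\frac{6361}{42916} - \frac{1}{11311 - 25569}) = - (6361 \cdot \frac{1}{42916} - \frac{1}{-14258}) = - (\frac{6361}{42916} - - \frac{1}{14258}) = - (\frac{6361}{42916} + \frac{1}{14258}) = \left(-1\right) \frac{45369027}{305948164} = - \frac{45369027}{305948164}$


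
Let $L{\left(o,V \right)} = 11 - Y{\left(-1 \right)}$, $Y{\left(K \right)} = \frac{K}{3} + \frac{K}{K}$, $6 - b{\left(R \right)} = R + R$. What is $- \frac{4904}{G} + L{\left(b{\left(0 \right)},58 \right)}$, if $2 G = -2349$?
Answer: $\frac{34081}{2349} \approx 14.509$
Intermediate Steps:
$G = - \frac{2349}{2}$ ($G = \frac{1}{2} \left(-2349\right) = - \frac{2349}{2} \approx -1174.5$)
$b{\left(R \right)} = 6 - 2 R$ ($b{\left(R \right)} = 6 - \left(R + R\right) = 6 - 2 R$)
$Y{\left(K \right)} = 1 + \frac{K}{3}$ ($Y{\left(K \right)} = K \frac{1}{3} + 1 = \frac{K}{3} + 1 = 1 + \frac{K}{3}$)
$L{\left(o,V \right)} = \frac{31}{3}$ ($L{\left(o,V \right)} = 11 - \left(1 + \frac{1}{3} \left(-1\right)\right) = 11 - \left(1 - \frac{1}{3}\right) = 11 - \frac{2}{3} = \frac{31}{3}$)
$- \frac{4904}{G} + L{\left(b{\left(0 \right)},58 \right)} = - \frac{4904}{- \frac{2349}{2}} + \frac{31}{3} = \left(-4904\right) \left(- \frac{2}{2349}\right) + \frac{31}{3} = \frac{9808}{2349} + \frac{31}{3} = \frac{34081}{2349}$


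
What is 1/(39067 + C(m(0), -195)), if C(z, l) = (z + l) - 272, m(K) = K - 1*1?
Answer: 1/38599 ≈ 2.5907e-5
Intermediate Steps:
m(K) = -1 + K (m(K) = K - 1 = -1 + K)
C(z, l) = -272 + l + z (C(z, l) = (l + z) - 272 = -272 + l + z)
1/(39067 + C(m(0), -195)) = 1/(39067 + (-272 - 195 + (-1 + 0))) = 1/(39067 + (-272 - 195 - 1)) = 1/(39067 - 468) = 1/38599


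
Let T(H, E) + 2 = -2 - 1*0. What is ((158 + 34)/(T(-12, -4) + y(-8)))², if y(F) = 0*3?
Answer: 2304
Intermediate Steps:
y(F) = 0
T(H, E) = -4 (T(H, E) = -2 + (-2 - 1*0) = -2 + (-2 + 0) = -2 - 2 = -4)
((158 + 34)/(T(-12, -4) + y(-8)))² = ((158 + 34)/(-4 + 0))² = (192/(-4))² = (192*(-¼))² = (-48)² = 2304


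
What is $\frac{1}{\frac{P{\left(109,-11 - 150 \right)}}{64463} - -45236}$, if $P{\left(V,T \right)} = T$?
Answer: $\frac{9209}{416578301} \approx 2.2106 \cdot 10^{-5}$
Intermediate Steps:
$\frac{1}{\frac{P{\left(109,-11 - 150 \right)}}{64463} - -45236} = \frac{1}{\frac{-11 - 150}{64463} - -45236} = \frac{1}{\left(-11 - 150\right) \frac{1}{64463} + 45236} = \frac{1}{\left(-161\right) \frac{1}{64463} + 45236} = \frac{1}{- \frac{23}{9209} + 45236} = \frac{1}{\frac{416578301}{9209}} = \frac{9209}{416578301}$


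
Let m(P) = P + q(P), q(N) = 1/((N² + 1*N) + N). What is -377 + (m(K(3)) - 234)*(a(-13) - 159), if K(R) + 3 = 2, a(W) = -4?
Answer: 38091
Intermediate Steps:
K(R) = -1 (K(R) = -3 + 2 = -1)
q(N) = 1/(N² + 2*N) (q(N) = 1/((N² + N) + N) = 1/((N + N²) + N) = 1/(N² + 2*N))
m(P) = P + 1/(P*(2 + P))
-377 + (m(K(3)) - 234)*(a(-13) - 159) = -377 + ((-1 + 1/((-1)*(2 - 1))) - 234)*(-4 - 159) = -377 + ((-1 - 1/1) - 234)*(-163) = -377 + ((-1 - 1*1) - 234)*(-163) = -377 + ((-1 - 1) - 234)*(-163) = -377 + (-2 - 234)*(-163) = -377 - 236*(-163) = -377 + 38468 = 38091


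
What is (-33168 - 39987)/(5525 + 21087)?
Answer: -73155/26612 ≈ -2.7489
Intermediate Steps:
(-33168 - 39987)/(5525 + 21087) = -73155/26612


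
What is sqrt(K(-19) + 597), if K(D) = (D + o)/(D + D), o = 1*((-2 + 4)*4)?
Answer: sqrt(862486)/38 ≈ 24.440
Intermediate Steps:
o = 8 (o = 1*(2*4) = 1*8 = 8)
K(D) = (8 + D)/(2*D) (K(D) = (D + 8)/(D + D) = (8 + D)/((2*D)) = (8 + D)*(1/(2*D)) = (8 + D)/(2*D))
sqrt(K(-19) + 597) = sqrt((1/2)*(8 - 19)/(-19) + 597) = sqrt((1/2)*(-1/19)*(-11) + 597) = sqrt(11/38 + 597) = sqrt(22697/38) = sqrt(862486)/38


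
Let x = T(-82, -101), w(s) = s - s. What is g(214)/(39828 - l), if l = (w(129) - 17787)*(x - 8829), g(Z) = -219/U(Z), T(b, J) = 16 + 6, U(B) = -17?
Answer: -73/887458259 ≈ -8.2257e-8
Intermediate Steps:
T(b, J) = 22
w(s) = 0
g(Z) = 219/17 (g(Z) = -219/(-17) = -219*(-1/17) = 219/17)
x = 22
l = 156650109 (l = (0 - 17787)*(22 - 8829) = -17787*(-8807) = 156650109)
g(214)/(39828 - l) = 219/(17*(39828 - 1*156650109)) = 219/(17*(39828 - 156650109)) = (219/17)/(-156610281) = (219/17)*(-1/156610281) = -73/887458259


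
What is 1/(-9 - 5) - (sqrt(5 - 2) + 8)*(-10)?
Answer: 1119/14 + 10*sqrt(3) ≈ 97.249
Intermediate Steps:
1/(-9 - 5) - (sqrt(5 - 2) + 8)*(-10) = 1/(-14) - (sqrt(3) + 8)*(-10) = -1/14 - (8 + sqrt(3))*(-10) = -1/14 + (-8 - sqrt(3))*(-10) = -1/14 + (80 + 10*sqrt(3)) = 1119/14 + 10*sqrt(3)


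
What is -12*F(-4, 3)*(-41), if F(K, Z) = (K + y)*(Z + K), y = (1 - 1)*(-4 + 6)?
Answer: 1968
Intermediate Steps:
y = 0 (y = 0*2 = 0)
F(K, Z) = K*(K + Z) (F(K, Z) = (K + 0)*(Z + K) = K*(K + Z))
-12*F(-4, 3)*(-41) = -(-48)*(-4 + 3)*(-41) = -(-48)*(-1)*(-41) = -12*4*(-41) = -48*(-41) = 1968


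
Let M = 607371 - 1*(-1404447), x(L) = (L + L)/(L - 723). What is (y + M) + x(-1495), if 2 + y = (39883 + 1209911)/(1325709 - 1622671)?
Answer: 331276073677386/164665429 ≈ 2.0118e+6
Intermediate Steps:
y = -921859/148481 (y = -2 + (39883 + 1209911)/(1325709 - 1622671) = -2 + 1249794/(-296962) = -2 + 1249794*(-1/296962) = -2 - 624897/148481 = -921859/148481 ≈ -6.2086)
x(L) = 2*L/(-723 + L) (x(L) = (2*L)/(-723 + L) = 2*L/(-723 + L))
M = 2011818 (M = 607371 + 1404447 = 2011818)
(y + M) + x(-1495) = (-921859/148481 + 2011818) + 2*(-1495)/(-723 - 1495) = 298715826599/148481 + 2*(-1495)/(-2218) = 298715826599/148481 + 2*(-1495)*(-1/2218) = 298715826599/148481 + 1495/1109 = 331276073677386/164665429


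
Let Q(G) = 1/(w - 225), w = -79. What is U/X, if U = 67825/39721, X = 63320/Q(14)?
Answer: -13565/152920130176 ≈ -8.8706e-8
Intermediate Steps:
Q(G) = -1/304 (Q(G) = 1/(-79 - 225) = 1/(-304) = -1/304)
X = -19249280 (X = 63320/(-1/304) = 63320*(-304) = -19249280)
U = 67825/39721 (U = 67825*(1/39721) = 67825/39721 ≈ 1.7075)
U/X = (67825/39721)/(-19249280) = (67825/39721)*(-1/19249280) = -13565/152920130176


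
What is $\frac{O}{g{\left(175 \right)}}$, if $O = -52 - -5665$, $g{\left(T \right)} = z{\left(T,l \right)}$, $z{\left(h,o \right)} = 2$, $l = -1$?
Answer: $\frac{5613}{2} \approx 2806.5$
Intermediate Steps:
$g{\left(T \right)} = 2$
$O = 5613$ ($O = -52 + 5665 = 5613$)
$\frac{O}{g{\left(175 \right)}} = \frac{5613}{2}$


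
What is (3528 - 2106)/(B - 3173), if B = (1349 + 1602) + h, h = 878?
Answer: 711/328 ≈ 2.1677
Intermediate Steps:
B = 3829 (B = (1349 + 1602) + 878 = 2951 + 878 = 3829)
(3528 - 2106)/(B - 3173) = (3528 - 2106)/(3829 - 3173) = 1422/656 = 1422*(1/656) = 711/328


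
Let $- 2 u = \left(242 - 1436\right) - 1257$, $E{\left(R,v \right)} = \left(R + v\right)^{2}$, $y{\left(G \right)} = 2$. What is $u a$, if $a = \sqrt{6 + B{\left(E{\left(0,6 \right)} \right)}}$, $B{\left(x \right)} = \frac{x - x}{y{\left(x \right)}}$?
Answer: $\frac{2451 \sqrt{6}}{2} \approx 3001.9$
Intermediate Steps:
$B{\left(x \right)} = 0$ ($B{\left(x \right)} = \frac{x - x}{2} = 0 \cdot \frac{1}{2} = 0$)
$u = \frac{2451}{2}$ ($u = - \frac{\left(242 - 1436\right) - 1257}{2} = - \frac{-1194 - 1257}{2} = \left(- \frac{1}{2}\right) \left(-2451\right) = \frac{2451}{2} \approx 1225.5$)
$a = \sqrt{6}$ ($a = \sqrt{6 + 0} = \sqrt{6} \approx 2.4495$)
$u a = \frac{2451 \sqrt{6}}{2}$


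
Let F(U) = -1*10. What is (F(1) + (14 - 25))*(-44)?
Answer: 924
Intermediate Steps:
F(U) = -10
(F(1) + (14 - 25))*(-44) = (-10 + (14 - 25))*(-44) = (-10 - 11)*(-44) = -21*(-44) = 924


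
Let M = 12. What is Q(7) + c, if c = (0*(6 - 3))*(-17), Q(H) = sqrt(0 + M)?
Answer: 2*sqrt(3) ≈ 3.4641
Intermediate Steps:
Q(H) = 2*sqrt(3) (Q(H) = sqrt(0 + 12) = sqrt(12) = 2*sqrt(3))
c = 0 (c = (0*3)*(-17) = 0*(-17) = 0)
Q(7) + c = 2*sqrt(3) + 0 = 2*sqrt(3)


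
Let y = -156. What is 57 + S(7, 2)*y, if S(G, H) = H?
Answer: -255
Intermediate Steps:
57 + S(7, 2)*y = 57 + 2*(-156) = 57 - 312 = -255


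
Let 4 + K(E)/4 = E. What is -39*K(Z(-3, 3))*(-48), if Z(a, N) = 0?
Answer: -29952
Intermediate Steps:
K(E) = -16 + 4*E
-39*K(Z(-3, 3))*(-48) = -39*(-16 + 4*0)*(-48) = -39*(-16 + 0)*(-48) = -39*(-16)*(-48) = 624*(-48) = -29952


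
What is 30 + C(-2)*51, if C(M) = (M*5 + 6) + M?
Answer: -276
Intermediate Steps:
C(M) = 6 + 6*M (C(M) = (5*M + 6) + M = (6 + 5*M) + M = 6 + 6*M)
30 + C(-2)*51 = 30 + (6 + 6*(-2))*51 = 30 + (6 - 12)*51 = 30 - 6*51 = 30 - 306 = -276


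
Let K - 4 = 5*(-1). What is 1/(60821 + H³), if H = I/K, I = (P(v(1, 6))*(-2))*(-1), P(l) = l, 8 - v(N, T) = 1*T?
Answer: 1/60757 ≈ 1.6459e-5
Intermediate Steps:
v(N, T) = 8 - T
K = -1 (K = 4 + 5*(-1) = 4 - 5 = -1)
I = 4 (I = ((8 - 1*6)*(-2))*(-1) = ((8 - 6)*(-2))*(-1) = (2*(-2))*(-1) = -4*(-1) = 4)
H = -4 (H = 4/(-1) = 4*(-1) = -4)
1/(60821 + H³) = 1/(60821 + (-4)³) = 1/(60821 - 64) = 1/60757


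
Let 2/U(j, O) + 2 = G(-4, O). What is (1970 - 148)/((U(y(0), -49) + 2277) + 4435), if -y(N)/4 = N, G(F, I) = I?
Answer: 46461/171155 ≈ 0.27146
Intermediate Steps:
y(N) = -4*N
U(j, O) = 2/(-2 + O)
(1970 - 148)/((U(y(0), -49) + 2277) + 4435) = (1970 - 148)/((2/(-2 - 49) + 2277) + 4435) = 1822/((2/(-51) + 2277) + 4435) = 1822/((2*(-1/51) + 2277) + 4435) = 1822/((-2/51 + 2277) + 4435) = 1822/(116125/51 + 4435) = 1822/(342310/51) = 1822*(51/342310) = 46461/171155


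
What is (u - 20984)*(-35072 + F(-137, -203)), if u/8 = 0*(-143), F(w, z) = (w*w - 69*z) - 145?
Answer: 51221944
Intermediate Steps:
F(w, z) = -145 + w² - 69*z (F(w, z) = (w² - 69*z) - 145 = -145 + w² - 69*z)
u = 0 (u = 8*(0*(-143)) = 8*0 = 0)
(u - 20984)*(-35072 + F(-137, -203)) = (0 - 20984)*(-35072 + (-145 + (-137)² - 69*(-203))) = -20984*(-35072 + (-145 + 18769 + 14007)) = -20984*(-35072 + 32631) = -20984*(-2441) = 51221944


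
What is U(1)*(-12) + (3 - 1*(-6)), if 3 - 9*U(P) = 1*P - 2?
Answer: 11/3 ≈ 3.6667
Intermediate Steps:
U(P) = 5/9 - P/9 (U(P) = 1/3 - (1*P - 2)/9 = 1/3 - (P - 2)/9 = 1/3 - (-2 + P)/9 = 1/3 + (2/9 - P/9) = 5/9 - P/9)
U(1)*(-12) + (3 - 1*(-6)) = (5/9 - 1/9*1)*(-12) + (3 - 1*(-6)) = (5/9 - 1/9)*(-12) + (3 + 6) = (4/9)*(-12) + 9 = -16/3 + 9 = 11/3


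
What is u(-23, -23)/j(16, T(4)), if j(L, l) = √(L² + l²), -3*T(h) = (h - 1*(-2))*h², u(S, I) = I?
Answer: -23*√5/80 ≈ -0.64287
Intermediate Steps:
T(h) = -h²*(2 + h)/3 (T(h) = -(h - 1*(-2))*h²/3 = -(h + 2)*h²/3 = -(2 + h)*h²/3 = -h²*(2 + h)/3)
u(-23, -23)/j(16, T(4)) = -23/√(16² + ((⅓)*4²*(-2 - 1*4))²) = -23/√(256 + ((⅓)*16*(-2 - 4))²) = -23/√(256 + ((⅓)*16*(-6))²) = -23/√(256 + (-32)²) = -23/√(256 + 1024) = -23*√5/80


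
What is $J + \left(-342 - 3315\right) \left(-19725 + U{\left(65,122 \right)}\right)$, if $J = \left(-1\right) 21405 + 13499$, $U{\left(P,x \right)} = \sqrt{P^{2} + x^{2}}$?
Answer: $72126419 - 3657 \sqrt{19109} \approx 7.1621 \cdot 10^{7}$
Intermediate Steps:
$J = -7906$ ($J = -21405 + 13499 = -7906$)
$J + \left(-342 - 3315\right) \left(-19725 + U{\left(65,122 \right)}\right) = -7906 + \left(-342 - 3315\right) \left(-19725 + \sqrt{65^{2} + 122^{2}}\right) = -7906 - 3657 \left(-19725 + \sqrt{4225 + 14884}\right) = -7906 - 3657 \left(-19725 + \sqrt{19109}\right) = -7906 + \left(72134325 - 3657 \sqrt{19109}\right) = 72126419 - 3657 \sqrt{19109}$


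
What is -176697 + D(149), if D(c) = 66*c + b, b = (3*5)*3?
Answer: -166818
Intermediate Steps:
b = 45 (b = 15*3 = 45)
D(c) = 45 + 66*c (D(c) = 66*c + 45 = 45 + 66*c)
-176697 + D(149) = -176697 + (45 + 66*149) = -176697 + (45 + 9834) = -176697 + 9879 = -166818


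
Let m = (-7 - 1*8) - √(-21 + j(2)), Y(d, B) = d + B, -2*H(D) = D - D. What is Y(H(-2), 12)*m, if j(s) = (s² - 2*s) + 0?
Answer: -180 - 12*I*√21 ≈ -180.0 - 54.991*I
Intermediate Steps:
H(D) = 0 (H(D) = -(D - D)/2 = -½*0 = 0)
j(s) = s² - 2*s
Y(d, B) = B + d
m = -15 - I*√21 (m = (-7 - 1*8) - √(-21 + 2*(-2 + 2)) = (-7 - 8) - √(-21 + 2*0) = -15 - √(-21 + 0) = -15 - √(-21) = -15 - I*√21 ≈ -15.0 - 4.5826*I)
Y(H(-2), 12)*m = (12 + 0)*(-15 - I*√21) = 12*(-15 - I*√21) = -180 - 12*I*√21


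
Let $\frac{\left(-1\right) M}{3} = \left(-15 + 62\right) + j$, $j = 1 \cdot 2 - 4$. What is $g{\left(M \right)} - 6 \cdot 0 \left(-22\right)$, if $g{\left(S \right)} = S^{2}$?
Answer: $18225$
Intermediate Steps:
$j = -2$ ($j = 2 - 4 = -2$)
$M = -135$ ($M = - 3 \left(\left(-15 + 62\right) - 2\right) = - 3 \left(47 - 2\right) = \left(-3\right) 45 = -135$)
$g{\left(M \right)} - 6 \cdot 0 \left(-22\right) = \left(-135\right)^{2} - 6 \cdot 0 \left(-22\right) = 18225 - 0 \left(-22\right) = 18225 - 0 = 18225 + 0 = 18225$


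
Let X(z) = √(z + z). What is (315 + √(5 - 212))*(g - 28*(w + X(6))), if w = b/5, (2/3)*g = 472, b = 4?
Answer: 12*(105 + I*√23)*(857 - 70*√3)/5 ≈ 1.8541e+5 + 8468.5*I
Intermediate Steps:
g = 708 (g = (3/2)*472 = 708)
w = ⅘ (w = 4/5 = 4*(⅕) = ⅘ ≈ 0.80000)
X(z) = √2*√z (X(z) = √(2*z) = √2*√z)
(315 + √(5 - 212))*(g - 28*(w + X(6))) = (315 + √(5 - 212))*(708 - 28*(⅘ + √2*√6)) = (315 + √(-207))*(708 - 28*(⅘ + 2*√3)) = (315 + 3*I*√23)*(708 + (-112/5 - 56*√3)) = (315 + 3*I*√23)*(3428/5 - 56*√3)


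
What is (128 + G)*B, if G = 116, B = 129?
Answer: 31476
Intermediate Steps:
(128 + G)*B = (128 + 116)*129 = 244*129 = 31476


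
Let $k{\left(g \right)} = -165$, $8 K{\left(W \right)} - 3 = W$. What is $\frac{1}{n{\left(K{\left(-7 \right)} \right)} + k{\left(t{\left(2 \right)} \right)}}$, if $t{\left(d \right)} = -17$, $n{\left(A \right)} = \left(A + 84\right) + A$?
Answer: $- \frac{1}{82} \approx -0.012195$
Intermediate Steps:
$K{\left(W \right)} = \frac{3}{8} + \frac{W}{8}$
$n{\left(A \right)} = 84 + 2 A$ ($n{\left(A \right)} = \left(84 + A\right) + A = 84 + 2 A$)
$\frac{1}{n{\left(K{\left(-7 \right)} \right)} + k{\left(t{\left(2 \right)} \right)}} = \frac{1}{\left(84 + 2 \left(\frac{3}{8} + \frac{1}{8} \left(-7\right)\right)\right) - 165} = \frac{1}{\left(84 + 2 \left(\frac{3}{8} - \frac{7}{8}\right)\right) - 165} = \frac{1}{\left(84 + 2 \left(- \frac{1}{2}\right)\right) - 165} = \frac{1}{\left(84 - 1\right) - 165} = \frac{1}{83 - 165} = \frac{1}{-82} = - \frac{1}{82}$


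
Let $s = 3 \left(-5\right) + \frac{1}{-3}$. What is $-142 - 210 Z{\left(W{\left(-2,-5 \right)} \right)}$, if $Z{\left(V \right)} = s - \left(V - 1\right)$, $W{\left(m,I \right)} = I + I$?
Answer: $768$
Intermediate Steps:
$W{\left(m,I \right)} = 2 I$
$s = - \frac{46}{3}$ ($s = -15 - \frac{1}{3} = - \frac{46}{3} \approx -15.333$)
$Z{\left(V \right)} = - \frac{43}{3} - V$ ($Z{\left(V \right)} = - \frac{46}{3} - \left(V - 1\right) = - \frac{46}{3} - \left(-1 + V\right) = - \frac{43}{3} - V$)
$-142 - 210 Z{\left(W{\left(-2,-5 \right)} \right)} = -142 - 210 \left(- \frac{43}{3} - 2 \left(-5\right)\right) = -142 - 210 \left(- \frac{43}{3} - -10\right) = -142 - 210 \left(- \frac{43}{3} + 10\right) = -142 - -910 = -142 + 910 = 768$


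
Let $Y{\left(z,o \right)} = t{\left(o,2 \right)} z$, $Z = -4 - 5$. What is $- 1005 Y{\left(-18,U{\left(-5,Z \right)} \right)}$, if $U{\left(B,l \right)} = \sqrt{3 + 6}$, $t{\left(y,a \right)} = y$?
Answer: $54270$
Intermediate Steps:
$Z = -9$
$U{\left(B,l \right)} = 3$ ($U{\left(B,l \right)} = \sqrt{9} = 3$)
$Y{\left(z,o \right)} = o z$
$- 1005 Y{\left(-18,U{\left(-5,Z \right)} \right)} = - 1005 \cdot 3 \left(-18\right) = \left(-1005\right) \left(-54\right) = 54270$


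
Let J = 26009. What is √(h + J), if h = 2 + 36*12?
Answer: √26443 ≈ 162.61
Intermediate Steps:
h = 434 (h = 2 + 432 = 434)
√(h + J) = √(434 + 26009) = √26443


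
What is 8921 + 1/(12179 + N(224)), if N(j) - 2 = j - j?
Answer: 108666702/12181 ≈ 8921.0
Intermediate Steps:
N(j) = 2 (N(j) = 2 + (j - j) = 2 + 0 = 2)
8921 + 1/(12179 + N(224)) = 8921 + 1/(12179 + 2) = 8921 + 1/12181 = 108666702/12181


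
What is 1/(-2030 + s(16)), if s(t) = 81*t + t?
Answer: -1/718 ≈ -0.0013928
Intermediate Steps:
s(t) = 82*t
1/(-2030 + s(16)) = 1/(-2030 + 82*16) = 1/(-2030 + 1312) = 1/(-718) = -1/718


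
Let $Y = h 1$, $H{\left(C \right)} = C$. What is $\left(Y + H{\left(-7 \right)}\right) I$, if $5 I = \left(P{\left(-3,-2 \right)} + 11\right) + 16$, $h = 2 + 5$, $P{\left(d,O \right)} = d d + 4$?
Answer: $0$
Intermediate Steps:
$P{\left(d,O \right)} = 4 + d^{2}$ ($P{\left(d,O \right)} = d^{2} + 4 = 4 + d^{2}$)
$h = 7$
$I = 8$ ($I = \frac{\left(\left(4 + \left(-3\right)^{2}\right) + 11\right) + 16}{5} = \frac{\left(\left(4 + 9\right) + 11\right) + 16}{5} = \frac{\left(13 + 11\right) + 16}{5} = \frac{24 + 16}{5} = \frac{1}{5} \cdot 40 = 8$)
$Y = 7$ ($Y = 7 \cdot 1 = 7$)
$\left(Y + H{\left(-7 \right)}\right) I = \left(7 - 7\right) 8 = 0 \cdot 8 = 0$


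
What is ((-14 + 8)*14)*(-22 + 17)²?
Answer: -2100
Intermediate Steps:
((-14 + 8)*14)*(-22 + 17)² = -6*14*(-5)² = -84*25 = -2100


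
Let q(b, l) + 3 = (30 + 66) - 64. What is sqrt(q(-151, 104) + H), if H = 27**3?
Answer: 16*sqrt(77) ≈ 140.40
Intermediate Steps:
H = 19683
q(b, l) = 29 (q(b, l) = -3 + ((30 + 66) - 64) = -3 + (96 - 64) = -3 + 32 = 29)
sqrt(q(-151, 104) + H) = sqrt(29 + 19683) = sqrt(19712) = 16*sqrt(77)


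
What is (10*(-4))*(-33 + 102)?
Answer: -2760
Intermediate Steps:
(10*(-4))*(-33 + 102) = -40*69 = -2760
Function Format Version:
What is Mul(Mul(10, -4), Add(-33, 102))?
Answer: -2760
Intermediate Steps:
Mul(Mul(10, -4), Add(-33, 102)) = Mul(-40, 69) = -2760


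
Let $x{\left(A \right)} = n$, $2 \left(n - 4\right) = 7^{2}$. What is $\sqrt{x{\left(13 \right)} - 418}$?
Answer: $\frac{i \sqrt{1558}}{2} \approx 19.736 i$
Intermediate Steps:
$n = \frac{57}{2}$ ($n = 4 + \frac{7^{2}}{2} = 4 + \frac{1}{2} \cdot 49 = 4 + \frac{49}{2} = \frac{57}{2} \approx 28.5$)
$x{\left(A \right)} = \frac{57}{2}$
$\sqrt{x{\left(13 \right)} - 418} = \sqrt{\frac{57}{2} - 418} = \sqrt{- \frac{779}{2}} = \frac{i \sqrt{1558}}{2}$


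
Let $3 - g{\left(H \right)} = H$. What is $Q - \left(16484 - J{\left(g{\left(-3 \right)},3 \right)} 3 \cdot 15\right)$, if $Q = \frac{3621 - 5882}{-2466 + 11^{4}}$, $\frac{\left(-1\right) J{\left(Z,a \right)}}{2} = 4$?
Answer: $- \frac{205077961}{12175} \approx -16844.0$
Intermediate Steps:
$g{\left(H \right)} = 3 - H$
$J{\left(Z,a \right)} = -8$ ($J{\left(Z,a \right)} = \left(-2\right) 4 = -8$)
$Q = - \frac{2261}{12175}$ ($Q = - \frac{2261}{-2466 + 14641} = - \frac{2261}{12175} \approx -0.18571$)
$Q - \left(16484 - J{\left(g{\left(-3 \right)},3 \right)} 3 \cdot 15\right) = - \frac{2261}{12175} - \left(16484 - \left(-8\right) 3 \cdot 15\right) = - \frac{2261}{12175} - \left(16484 - \left(-24\right) 15\right) = - \frac{2261}{12175} - \left(16484 - -360\right) = - \frac{2261}{12175} - \left(16484 + 360\right) = - \frac{2261}{12175} - 16844 = - \frac{205077961}{12175}$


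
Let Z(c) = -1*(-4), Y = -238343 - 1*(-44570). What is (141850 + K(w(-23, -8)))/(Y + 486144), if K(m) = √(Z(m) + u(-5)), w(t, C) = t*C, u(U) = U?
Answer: 141850/292371 + I/292371 ≈ 0.48517 + 3.4203e-6*I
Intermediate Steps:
Y = -193773 (Y = -238343 + 44570 = -193773)
Z(c) = 4
w(t, C) = C*t
K(m) = I (K(m) = √(4 - 5) = √(-1) = I)
(141850 + K(w(-23, -8)))/(Y + 486144) = (141850 + I)/(-193773 + 486144) = (141850 + I)/292371 = (141850 + I)*(1/292371) = 141850/292371 + I/292371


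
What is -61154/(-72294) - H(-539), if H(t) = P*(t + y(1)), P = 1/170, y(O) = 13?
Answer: 12105706/3072495 ≈ 3.9400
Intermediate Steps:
P = 1/170 ≈ 0.0058824
H(t) = 13/170 + t/170 (H(t) = (t + 13)/170 = (13 + t)/170 = 13/170 + t/170)
-61154/(-72294) - H(-539) = -61154/(-72294) - (13/170 + (1/170)*(-539)) = -61154*(-1/72294) - (13/170 - 539/170) = 30577/36147 - 1*(-263/85) = 30577/36147 + 263/85 = 12105706/3072495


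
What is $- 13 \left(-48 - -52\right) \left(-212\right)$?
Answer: $11024$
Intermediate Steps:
$- 13 \left(-48 - -52\right) \left(-212\right) = - 13 \left(-48 + 52\right) \left(-212\right) = \left(-13\right) 4 \left(-212\right) = \left(-52\right) \left(-212\right) = 11024$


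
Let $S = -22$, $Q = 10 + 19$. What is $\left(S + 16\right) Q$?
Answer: $-174$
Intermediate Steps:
$Q = 29$
$\left(S + 16\right) Q = \left(-22 + 16\right) 29 = \left(-6\right) 29 = -174$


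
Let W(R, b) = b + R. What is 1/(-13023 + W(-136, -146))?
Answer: -1/13305 ≈ -7.5160e-5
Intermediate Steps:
W(R, b) = R + b
1/(-13023 + W(-136, -146)) = 1/(-13023 + (-136 - 146)) = 1/(-13023 - 282) = 1/(-13305) = -1/13305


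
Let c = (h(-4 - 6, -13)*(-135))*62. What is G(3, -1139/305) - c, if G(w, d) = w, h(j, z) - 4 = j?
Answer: -50217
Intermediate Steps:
h(j, z) = 4 + j
c = 50220 (c = ((4 + (-4 - 6))*(-135))*62 = ((4 - 10)*(-135))*62 = -6*(-135)*62 = 810*62 = 50220)
G(3, -1139/305) - c = 3 - 1*50220 = 3 - 50220 = -50217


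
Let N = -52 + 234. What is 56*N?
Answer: 10192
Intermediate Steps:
N = 182
56*N = 56*182 = 10192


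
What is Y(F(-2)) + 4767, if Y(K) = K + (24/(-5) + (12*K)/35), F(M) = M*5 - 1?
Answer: 33232/7 ≈ 4747.4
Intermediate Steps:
F(M) = -1 + 5*M (F(M) = 5*M - 1 = -1 + 5*M)
Y(K) = -24/5 + 47*K/35 (Y(K) = K + (24*(-1/5) + (12*K)*(1/35)) = K + (-24/5 + 12*K/35) = -24/5 + 47*K/35)
Y(F(-2)) + 4767 = (-24/5 + 47*(-1 + 5*(-2))/35) + 4767 = (-24/5 + 47*(-1 - 10)/35) + 4767 = (-24/5 + (47/35)*(-11)) + 4767 = (-24/5 - 517/35) + 4767 = -137/7 + 4767 = 33232/7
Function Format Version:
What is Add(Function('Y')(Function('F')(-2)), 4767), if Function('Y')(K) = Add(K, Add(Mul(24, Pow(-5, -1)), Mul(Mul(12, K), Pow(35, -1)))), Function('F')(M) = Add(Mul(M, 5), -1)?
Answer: Rational(33232, 7) ≈ 4747.4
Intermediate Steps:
Function('F')(M) = Add(-1, Mul(5, M)) (Function('F')(M) = Add(Mul(5, M), -1) = Add(-1, Mul(5, M)))
Function('Y')(K) = Add(Rational(-24, 5), Mul(Rational(47, 35), K)) (Function('Y')(K) = Add(K, Add(Mul(24, Rational(-1, 5)), Mul(Mul(12, K), Rational(1, 35)))) = Add(K, Add(Rational(-24, 5), Mul(Rational(12, 35), K))) = Add(Rational(-24, 5), Mul(Rational(47, 35), K)))
Add(Function('Y')(Function('F')(-2)), 4767) = Add(Add(Rational(-24, 5), Mul(Rational(47, 35), Add(-1, Mul(5, -2)))), 4767) = Add(Add(Rational(-24, 5), Mul(Rational(47, 35), Add(-1, -10))), 4767) = Add(Add(Rational(-24, 5), Mul(Rational(47, 35), -11)), 4767) = Add(Add(Rational(-24, 5), Rational(-517, 35)), 4767) = Add(Rational(-137, 7), 4767) = Rational(33232, 7)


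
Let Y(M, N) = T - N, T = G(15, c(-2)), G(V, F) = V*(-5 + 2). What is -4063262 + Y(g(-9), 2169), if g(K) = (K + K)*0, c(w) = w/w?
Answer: -4065476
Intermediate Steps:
c(w) = 1
g(K) = 0 (g(K) = (2*K)*0 = 0)
G(V, F) = -3*V (G(V, F) = V*(-3) = -3*V)
T = -45 (T = -3*15 = -45)
Y(M, N) = -45 - N
-4063262 + Y(g(-9), 2169) = -4063262 + (-45 - 1*2169) = -4063262 + (-45 - 2169) = -4063262 - 2214 = -4065476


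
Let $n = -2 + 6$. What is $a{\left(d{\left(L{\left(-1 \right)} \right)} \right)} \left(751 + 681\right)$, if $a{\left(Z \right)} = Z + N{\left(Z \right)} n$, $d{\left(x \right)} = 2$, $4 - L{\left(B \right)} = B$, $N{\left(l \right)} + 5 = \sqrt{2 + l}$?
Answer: $-14320$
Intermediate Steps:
$N{\left(l \right)} = -5 + \sqrt{2 + l}$
$n = 4$
$L{\left(B \right)} = 4 - B$
$a{\left(Z \right)} = -20 + Z + 4 \sqrt{2 + Z}$ ($a{\left(Z \right)} = Z + \left(-5 + \sqrt{2 + Z}\right) 4 = Z + \left(-20 + 4 \sqrt{2 + Z}\right) = -20 + Z + 4 \sqrt{2 + Z}$)
$a{\left(d{\left(L{\left(-1 \right)} \right)} \right)} \left(751 + 681\right) = \left(-20 + 2 + 4 \sqrt{2 + 2}\right) \left(751 + 681\right) = \left(-20 + 2 + 4 \sqrt{4}\right) 1432 = \left(-20 + 2 + 4 \cdot 2\right) 1432 = \left(-20 + 2 + 8\right) 1432 = \left(-10\right) 1432 = -14320$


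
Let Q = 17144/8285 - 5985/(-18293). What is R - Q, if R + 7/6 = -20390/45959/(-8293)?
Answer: -1234909713339539819/346585934222654610 ≈ -3.5631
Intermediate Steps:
Q = 363200917/151557505 (Q = 17144*(1/8285) - 5985*(-1/18293) = 17144/8285 + 5985/18293 = 363200917/151557505 ≈ 2.3965)
R = -2667843569/2286827922 (R = -7/6 - 20390/45959/(-8293) = -7/6 - 20390*1/45959*(-1/8293) = -7/6 - 20390/45959*(-1/8293) = -7/6 + 20390/381137987 = -2667843569/2286827922 ≈ -1.1666)
R - Q = -2667843569/2286827922 - 1*363200917/151557505 = -2667843569/2286827922 - 363200917/151557505 = -1234909713339539819/346585934222654610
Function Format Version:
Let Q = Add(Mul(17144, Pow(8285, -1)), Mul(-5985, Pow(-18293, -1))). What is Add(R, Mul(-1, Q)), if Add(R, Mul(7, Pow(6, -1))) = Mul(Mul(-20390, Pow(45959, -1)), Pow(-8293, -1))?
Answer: Rational(-1234909713339539819, 346585934222654610) ≈ -3.5631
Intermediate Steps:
Q = Rational(363200917, 151557505) (Q = Add(Mul(17144, Rational(1, 8285)), Mul(-5985, Rational(-1, 18293))) = Add(Rational(17144, 8285), Rational(5985, 18293)) = Rational(363200917, 151557505) ≈ 2.3965)
R = Rational(-2667843569, 2286827922) (R = Add(Rational(-7, 6), Mul(Mul(-20390, Pow(45959, -1)), Pow(-8293, -1))) = Add(Rational(-7, 6), Mul(Mul(-20390, Rational(1, 45959)), Rational(-1, 8293))) = Add(Rational(-7, 6), Mul(Rational(-20390, 45959), Rational(-1, 8293))) = Add(Rational(-7, 6), Rational(20390, 381137987)) = Rational(-2667843569, 2286827922) ≈ -1.1666)
Add(R, Mul(-1, Q)) = Add(Rational(-2667843569, 2286827922), Mul(-1, Rational(363200917, 151557505))) = Add(Rational(-2667843569, 2286827922), Rational(-363200917, 151557505)) = Rational(-1234909713339539819, 346585934222654610)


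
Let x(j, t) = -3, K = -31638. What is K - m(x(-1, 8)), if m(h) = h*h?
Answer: -31647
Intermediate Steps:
m(h) = h²
K - m(x(-1, 8)) = -31638 - 1*(-3)² = -31638 - 1*9 = -31638 - 9 = -31647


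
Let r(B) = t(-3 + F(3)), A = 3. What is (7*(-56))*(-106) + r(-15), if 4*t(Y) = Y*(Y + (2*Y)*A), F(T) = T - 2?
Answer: 41559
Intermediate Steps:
F(T) = -2 + T
t(Y) = 7*Y²/4 (t(Y) = (Y*(Y + (2*Y)*3))/4 = (Y*(Y + 6*Y))/4 = (Y*(7*Y))/4 = (7*Y²)/4 = 7*Y²/4)
r(B) = 7 (r(B) = 7*(-3 + (-2 + 3))²/4 = 7*(-3 + 1)²/4 = (7/4)*(-2)² = (7/4)*4 = 7)
(7*(-56))*(-106) + r(-15) = (7*(-56))*(-106) + 7 = -392*(-106) + 7 = 41552 + 7 = 41559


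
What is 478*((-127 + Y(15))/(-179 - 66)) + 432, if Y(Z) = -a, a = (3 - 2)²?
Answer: 167024/245 ≈ 681.73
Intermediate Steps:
a = 1 (a = 1² = 1)
Y(Z) = -1 (Y(Z) = -1*1 = -1)
478*((-127 + Y(15))/(-179 - 66)) + 432 = 478*((-127 - 1)/(-179 - 66)) + 432 = 478*(-128/(-245)) + 432 = 478*(-128*(-1/245)) + 432 = 478*(128/245) + 432 = 61184/245 + 432 = 167024/245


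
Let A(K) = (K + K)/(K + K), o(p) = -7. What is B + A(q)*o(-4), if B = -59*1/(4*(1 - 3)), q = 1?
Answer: 3/8 ≈ 0.37500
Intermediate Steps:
A(K) = 1 (A(K) = (2*K)/((2*K)) = (2*K)*(1/(2*K)) = 1)
B = 59/8 (B = -59/((-2*4)) = -59/(-8) = -59*(-⅛) = 59/8 ≈ 7.3750)
B + A(q)*o(-4) = 59/8 + 1*(-7) = 59/8 - 7 = 3/8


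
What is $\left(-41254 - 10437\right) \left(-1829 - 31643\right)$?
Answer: $1730201152$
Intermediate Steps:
$\left(-41254 - 10437\right) \left(-1829 - 31643\right) = \left(-41254 - 10437\right) \left(-33472\right) = \left(-51691\right) \left(-33472\right) = 1730201152$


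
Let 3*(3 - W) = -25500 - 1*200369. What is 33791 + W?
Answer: 327251/3 ≈ 1.0908e+5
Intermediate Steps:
W = 225878/3 (W = 3 - (-25500 - 1*200369)/3 = 3 - (-25500 - 200369)/3 = 3 - ⅓*(-225869) = 3 + 225869/3 = 225878/3 ≈ 75293.)
33791 + W = 33791 + 225878/3 = 327251/3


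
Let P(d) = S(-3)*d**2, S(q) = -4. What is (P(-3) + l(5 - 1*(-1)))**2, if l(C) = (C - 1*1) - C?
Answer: 1369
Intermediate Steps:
l(C) = -1 (l(C) = (C - 1) - C = (-1 + C) - C = -1)
P(d) = -4*d**2
(P(-3) + l(5 - 1*(-1)))**2 = (-4*(-3)**2 - 1)**2 = (-4*9 - 1)**2 = (-36 - 1)**2 = (-37)**2 = 1369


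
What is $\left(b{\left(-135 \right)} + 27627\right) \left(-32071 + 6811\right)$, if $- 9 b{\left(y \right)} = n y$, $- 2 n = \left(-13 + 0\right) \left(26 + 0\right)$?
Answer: $-761892120$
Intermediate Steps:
$n = 169$ ($n = - \frac{\left(-13 + 0\right) \left(26 + 0\right)}{2} = - \frac{\left(-13\right) 26}{2} = \left(- \frac{1}{2}\right) \left(-338\right) = 169$)
$b{\left(y \right)} = - \frac{169 y}{9}$
$\left(b{\left(-135 \right)} + 27627\right) \left(-32071 + 6811\right) = \left(\left(- \frac{169}{9}\right) \left(-135\right) + 27627\right) \left(-32071 + 6811\right) = \left(2535 + 27627\right) \left(-25260\right) = 30162 \left(-25260\right) = -761892120$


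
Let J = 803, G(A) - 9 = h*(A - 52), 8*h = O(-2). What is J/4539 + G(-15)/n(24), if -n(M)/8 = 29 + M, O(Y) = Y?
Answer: 894371/7698144 ≈ 0.11618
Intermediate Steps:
h = -¼ (h = (⅛)*(-2) = -¼ ≈ -0.25000)
G(A) = 22 - A/4 (G(A) = 9 - (A - 52)/4 = 9 - (-52 + A)/4 = 9 + (13 - A/4) = 22 - A/4)
n(M) = -232 - 8*M (n(M) = -8*(29 + M) = -232 - 8*M)
J/4539 + G(-15)/n(24) = 803/4539 + (22 - ¼*(-15))/(-232 - 8*24) = 803*(1/4539) + (22 + 15/4)/(-232 - 192) = 803/4539 + (103/4)/(-424) = 803/4539 + (103/4)*(-1/424) = 803/4539 - 103/1696 = 894371/7698144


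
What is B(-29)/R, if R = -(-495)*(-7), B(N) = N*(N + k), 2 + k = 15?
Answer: -464/3465 ≈ -0.13391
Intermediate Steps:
k = 13 (k = -2 + 15 = 13)
B(N) = N*(13 + N) (B(N) = N*(N + 13) = N*(13 + N))
R = -3465 (R = -15*231 = -3465)
B(-29)/R = -29*(13 - 29)/(-3465) = -29*(-16)*(-1/3465) = 464*(-1/3465) = -464/3465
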